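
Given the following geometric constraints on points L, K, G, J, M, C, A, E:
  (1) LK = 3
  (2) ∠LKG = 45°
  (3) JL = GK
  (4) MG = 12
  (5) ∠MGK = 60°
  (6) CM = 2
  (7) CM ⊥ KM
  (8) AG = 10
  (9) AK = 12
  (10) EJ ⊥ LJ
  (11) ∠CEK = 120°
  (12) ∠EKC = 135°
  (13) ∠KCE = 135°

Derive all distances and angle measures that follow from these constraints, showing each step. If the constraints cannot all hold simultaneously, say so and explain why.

These constraints are not satisfiable: (11), (12) and (13) are the three interior angles of triangle CEK, which must sum to 180°, but 120° + 135° + 135° = 390°. No planar figure meets all of them, so nothing further can be derived.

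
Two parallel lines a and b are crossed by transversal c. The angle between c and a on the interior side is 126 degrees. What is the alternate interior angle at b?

Alternate interior angles are equal: 126 degrees.

126 degrees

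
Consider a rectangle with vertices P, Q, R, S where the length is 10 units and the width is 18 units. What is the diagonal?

A rectangle's diagonal splits it into two right triangles, with the diagonal as the hypotenuse.
By the Pythagorean theorem, d^2 = 10^2 + 18^2 = 424.
Therefore d = sqrt(424) = 2*sqrt(106).

2*sqrt(106)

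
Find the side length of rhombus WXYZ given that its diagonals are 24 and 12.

Half-diagonals are 12 and 6. side = sqrt(12^2 + 6^2) = sqrt(180) = 6*sqrt(5)

6*sqrt(5)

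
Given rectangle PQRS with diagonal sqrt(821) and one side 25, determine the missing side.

The diagonal of a rectangle forms a right triangle with the two sides.
Rearranging the Pythagorean theorem: missing side = sqrt(d^2 - known^2).
= sqrt(821 - 625) = sqrt(196) = 14.

14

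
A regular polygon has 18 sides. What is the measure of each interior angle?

Each interior angle of a regular n-gon is (n - 2) * 180 / n.
For n = 18: (18 - 2) * 180 / 18 = 2880/18 = 160 degrees.

160 degrees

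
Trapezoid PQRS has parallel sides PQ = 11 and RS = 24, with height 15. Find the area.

A trapezoid's area equals the midsegment times the height.
The midsegment is (11 + 24) / 2 = 35/2.
Area = 35/2 * 15 = 525/2.

525/2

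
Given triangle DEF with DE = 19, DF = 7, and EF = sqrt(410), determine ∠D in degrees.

By the inverse law of cosines: cos(D) = (DE² + DF² - EF²) / (2 × DE × DF)
cos(D) = (19² + 7² - (sqrt(410))²) / (2 × 19 × 7)
cos(D) = (361 + 49 - (410)) / 266
cos(D) = 0
D = arccos(0) = 90°

90°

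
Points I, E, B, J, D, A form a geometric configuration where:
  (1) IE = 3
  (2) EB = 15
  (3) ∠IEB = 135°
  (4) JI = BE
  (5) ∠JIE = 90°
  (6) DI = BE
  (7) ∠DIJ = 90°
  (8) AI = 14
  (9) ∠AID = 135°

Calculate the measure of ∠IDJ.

From the given relations: DI = BE = 15; JI = BE = 15.
Step 1: By the law of cosines on triangle DIJ: DJ² = 15² + 15² − 2·15·15·cos(90°) = 450, so DJ = 15·√2.
Step 2: By the inverse law of cosines on triangle IDJ: cos(∠IDJ) = (15² + (15·√2)² − 15²) / (2·15·15·√2) = 450/636.4 = 0.7071, so ∠IDJ = 45°.

Therefore, the measure of angle ∠IDJ = 45°.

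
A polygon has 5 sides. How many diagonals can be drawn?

Each of the 5 vertices connects to 2 non-adjacent vertices via diagonals.
Total connections = 5 × 2 = 10, but each diagonal is counted twice.
Number of diagonals = 10 / 2 = 5.

5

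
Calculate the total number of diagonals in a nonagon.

The number of diagonals in an n-gon is n(n - 3)/2.
For n = 9: 9(9 - 3)/2 = 9 × 6 / 2 = 27.

27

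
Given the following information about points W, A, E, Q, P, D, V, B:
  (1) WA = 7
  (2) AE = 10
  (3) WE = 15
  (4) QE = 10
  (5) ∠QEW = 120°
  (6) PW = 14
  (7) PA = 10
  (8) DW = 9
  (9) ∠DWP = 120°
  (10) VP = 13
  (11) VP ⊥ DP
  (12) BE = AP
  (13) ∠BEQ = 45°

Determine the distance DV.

Step 1: By the law of cosines on triangle DWP: DP² = 9² + 14² − 2·9·14·cos(120°) = 403, so DP ≈ 20.07.
Step 2: By the law of cosines on triangle DPV: DV² = 20.07² + 13² − 2·20.07·13·cos(90°) = 572, so DV = 2·√143.

Therefore, the length of DV = 2·√143.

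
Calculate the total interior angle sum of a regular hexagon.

The sum of interior angles of an n-sided polygon is (n - 2) * 180.
For n = 6: (6 - 2) * 180 = 4 * 180 = 720 degrees.

720 degrees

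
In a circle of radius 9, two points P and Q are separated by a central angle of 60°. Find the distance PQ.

Drop a perpendicular from the center to the chord, bisecting both the chord and the central angle.
Each half-chord = r sin(θ/2) = 9 sin(30°).
The full chord = 2 × 9 × sin(30°) = 9.

9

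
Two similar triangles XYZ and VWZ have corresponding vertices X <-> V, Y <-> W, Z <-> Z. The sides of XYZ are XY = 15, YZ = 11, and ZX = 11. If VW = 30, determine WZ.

k = 30/15 = 2. WZ = 2 * 11 = 22.

22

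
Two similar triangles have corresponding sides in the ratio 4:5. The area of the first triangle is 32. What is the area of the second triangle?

For similar figures, the area ratio equals the square of the side ratio.
Side ratio (the first triangle to the second triangle) = 4:5, so area ratio = 4^2:5^2 = 16:25.
If the area of the first triangle is 32, then the area of the second triangle = 32 * (25/16) = 50.

50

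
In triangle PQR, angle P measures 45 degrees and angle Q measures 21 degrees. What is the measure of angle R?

Let angle R = x. Then 45 + 21 + x = 180.
x = 180 - 66 = 114 degrees.

114 degrees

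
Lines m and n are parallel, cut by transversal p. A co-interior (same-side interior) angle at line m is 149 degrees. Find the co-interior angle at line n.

Co-interior angles sum to 180: 180 - 149 = 31 degrees.

31 degrees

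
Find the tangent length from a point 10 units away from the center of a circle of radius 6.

tangent = √(d² - r²) = √(10² - 6²) = √(100 - 36) = √64 = 8

8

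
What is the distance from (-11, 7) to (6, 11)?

d = sqrt((6 - -11)^2 + (11 - 7)^2)
d = sqrt(17^2 + 4^2)
d = sqrt(289 + 16)
d = sqrt(305)

sqrt(305)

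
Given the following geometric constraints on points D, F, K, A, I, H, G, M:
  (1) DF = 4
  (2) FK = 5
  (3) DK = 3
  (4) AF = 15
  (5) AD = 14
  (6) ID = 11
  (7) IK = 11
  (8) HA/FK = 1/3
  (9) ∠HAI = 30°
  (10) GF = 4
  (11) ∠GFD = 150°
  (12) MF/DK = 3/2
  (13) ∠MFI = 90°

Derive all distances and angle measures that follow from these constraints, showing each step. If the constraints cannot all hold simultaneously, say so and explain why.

The constraints are consistent.

From the given relations:
  HA = 1/3·FK = 1/3·5 ≈ 1.67
  MF = 3/2·DK = 3/2·3 ≈ 4.5

Step 1: From DF = 4, FG = 4, and ∠DFG = 150°, by the law of cosines:
  DG² = DF² + FG² - 2·DF·FG·cos(150°) = 16 + 16 + 27.71 = 59.71
  DG ≈ 7.73

Step 2: From DA = 14, DF = 4, AF = 15, by the inverse law of cosines:
  cos(∠ADF) = (DA² + DF² - AF²) / (2·DA·DF)
  ∠ADF = 96.67°

Step 3: From DF = 4, DK = 3, FK = 5, by the inverse law of cosines:
  cos(∠FDK) = (DF² + DK² - FK²) / (2·DF·DK)
  ∠FDK = 90°

Step 4: From DI = 11, DK = 3, IK = 11, by the inverse law of cosines:
  cos(∠IDK) = (DI² + DK² - IK²) / (2·DI·DK)
  ∠IDK = 82.16°

Step 5: From FA = 15, FD = 4, AD = 14, by the inverse law of cosines:
  cos(∠AFD) = (FA² + FD² - AD²) / (2·FA·FD)
  ∠AFD = 67.98°

Step 6: From FD = 4, FK = 5, DK = 3, by the inverse law of cosines:
  cos(∠DFK) = (FD² + FK² - DK²) / (2·FD·FK)
  ∠DFK = 36.87°

Step 7: From KD = 3, KF = 5, DF = 4, by the inverse law of cosines:
  cos(∠DKF) = (KD² + KF² - DF²) / (2·KD·KF)
  ∠DKF = 53.13°

Step 8: From KD = 3, KI = 11, DI = 11, by the inverse law of cosines:
  cos(∠DKI) = (KD² + KI² - DI²) / (2·KD·KI)
  ∠DKI = 82.16°

Step 9: From AD = 14, AF = 15, DF = 4, by the inverse law of cosines:
  cos(∠DAF) = (AD² + AF² - DF²) / (2·AD·AF)
  ∠DAF = 15.36°

Step 10: From ID = 11, IK = 11, DK = 3, by the inverse law of cosines:
  cos(∠DIK) = (ID² + IK² - DK²) / (2·ID·IK)
  ∠DIK = 15.67°

Step 11: From DF = 4, DG = 7.73, FG = 4, by the inverse law of cosines:
  cos(∠FDG) = (DF² + DG² - FG²) / (2·DF·DG)
  ∠FDG = 15°

Step 12: From GD = 7.73, GF = 4, DF = 4, by the inverse law of cosines:
  cos(∠DGF) = (GD² + GF² - DF²) / (2·GD·GF)
  ∠DGF = 15°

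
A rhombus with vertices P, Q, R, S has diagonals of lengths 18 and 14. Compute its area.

Area of a rhombus = (d1 * d2) / 2
Area = (18 * 14) / 2
Area = 252 / 2
Area = 126

126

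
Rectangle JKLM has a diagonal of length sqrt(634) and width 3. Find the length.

The diagonal of a rectangle forms a right triangle with the two sides.
Rearranging the Pythagorean theorem: missing side = sqrt(d^2 - known^2).
= sqrt(634 - 9) = sqrt(625) = 25.

25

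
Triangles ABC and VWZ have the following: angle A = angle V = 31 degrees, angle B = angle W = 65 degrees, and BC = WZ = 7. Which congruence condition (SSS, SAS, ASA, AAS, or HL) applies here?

Consider the given information: angle A = angle V = 31 degrees, angle B = angle W = 65 degrees, and BC = WZ = 7
This is not SSS or SAS: SSS requires all three pairs of sides, but we don't have that. SAS requires two sides and the included angle between them.
The correct criterion is AAS. Two pairs of corresponding angles and a non-included side are equal (Angle-Angle-Side).

AAS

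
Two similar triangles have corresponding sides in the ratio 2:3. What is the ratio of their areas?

The ratio of areas of similar triangles equals the square of the side ratio.
Side ratio = 2:3
Area ratio = (2/3)^2 = 4/9 = 4:9

4:9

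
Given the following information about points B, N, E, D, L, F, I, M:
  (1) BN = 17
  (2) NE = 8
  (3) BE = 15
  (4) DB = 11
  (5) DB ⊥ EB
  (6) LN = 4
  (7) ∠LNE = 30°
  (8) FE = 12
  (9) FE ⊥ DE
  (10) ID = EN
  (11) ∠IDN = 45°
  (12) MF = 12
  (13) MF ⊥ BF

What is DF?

Step 1: By the law of cosines on triangle EBD: ED² = 15² + 11² − 2·15·11·cos(90°) = 346, so ED ≈ 18.6.
Step 2: By the law of cosines on triangle DEF: DF² = 18.6² + 12² − 2·18.6·12·cos(90°) = 490, so DF = 7·√10.

Therefore, the length of DF = 7·√10.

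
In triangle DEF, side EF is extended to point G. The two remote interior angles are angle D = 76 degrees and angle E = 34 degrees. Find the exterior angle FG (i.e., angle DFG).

By the exterior angle theorem, an exterior angle of a triangle equals the sum of the two remote interior angles.
Exterior angle = angle D + angle E
Exterior angle = 76 + 34 = 110 degrees

110 degrees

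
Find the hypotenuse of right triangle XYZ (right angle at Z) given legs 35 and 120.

XY = sqrt(35^2 + 120^2) = sqrt(15625) = 125

125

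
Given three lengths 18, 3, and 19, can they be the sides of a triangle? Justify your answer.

Sort the sides: 3, 18, 19.
It suffices to check that the sum of the two smallest exceeds the largest:
3 + 18 = 21 > 19. ✓
Yes, a valid triangle can be formed.

Yes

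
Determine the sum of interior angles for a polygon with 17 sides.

The sum of interior angles of an n-sided polygon is (n - 2) * 180.
For n = 17: (17 - 2) * 180 = 15 * 180 = 2700 degrees.

2700 degrees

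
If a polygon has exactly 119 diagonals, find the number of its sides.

Using d = n(n - 3)/2, we solve 119 = n(n - 3)/2.
So n(n - 3) = 238.
Testing n = 17: 17 * 14 = 238 = 238. Correct.
The polygon has 17 sides.

17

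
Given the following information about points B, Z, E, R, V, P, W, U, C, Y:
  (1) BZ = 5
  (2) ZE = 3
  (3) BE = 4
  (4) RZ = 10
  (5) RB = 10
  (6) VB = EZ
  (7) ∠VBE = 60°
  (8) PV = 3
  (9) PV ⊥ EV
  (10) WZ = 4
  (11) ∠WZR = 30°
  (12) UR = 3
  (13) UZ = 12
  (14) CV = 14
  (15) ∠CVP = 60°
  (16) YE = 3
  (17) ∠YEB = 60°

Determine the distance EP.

From the given relations: VB = EZ = 3.
Step 1: By the law of cosines on triangle EBV: EV² = 4² + 3² − 2·4·3·cos(60°) = 13, so EV = √13.
Step 2: By the law of cosines on triangle EVP: EP² = √13² + 3² − 2·√13·3·cos(90°) = 22, so EP = √22.

Therefore, the length of EP = √22.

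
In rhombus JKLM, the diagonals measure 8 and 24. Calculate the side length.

The diagonals of a rhombus bisect each other at right angles.
Half-diagonals: 8/2 = 4 and 24/2 = 12
side = sqrt(4^2 + 12^2)
side = sqrt(16 + 144)
side = sqrt(160) = 4*sqrt(10)

4*sqrt(10)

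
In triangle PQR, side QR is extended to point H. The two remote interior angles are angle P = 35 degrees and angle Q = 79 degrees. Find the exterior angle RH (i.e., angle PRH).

By the exterior angle theorem, an exterior angle of a triangle equals the sum of the two remote interior angles.
Exterior angle = angle P + angle Q
Exterior angle = 35 + 79 = 114 degrees

114 degrees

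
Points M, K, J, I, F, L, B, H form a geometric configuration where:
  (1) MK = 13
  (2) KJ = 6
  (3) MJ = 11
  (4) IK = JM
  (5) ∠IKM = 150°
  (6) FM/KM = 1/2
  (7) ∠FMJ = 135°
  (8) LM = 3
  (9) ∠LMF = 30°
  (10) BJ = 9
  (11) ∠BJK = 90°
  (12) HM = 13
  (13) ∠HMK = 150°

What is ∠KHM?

Step 1: By the law of cosines on triangle HMK: HK² = 13² + 13² − 2·13·13·cos(150°) = 630.72, so HK ≈ 25.11.
Step 2: By the inverse law of cosines on triangle KHM: cos(∠KHM) = (25.11² + 13² − 13²) / (2·25.11·13) = 630.72/652.97 = 0.9659, so ∠KHM = 15°.

Therefore, the measure of angle ∠KHM = 15°.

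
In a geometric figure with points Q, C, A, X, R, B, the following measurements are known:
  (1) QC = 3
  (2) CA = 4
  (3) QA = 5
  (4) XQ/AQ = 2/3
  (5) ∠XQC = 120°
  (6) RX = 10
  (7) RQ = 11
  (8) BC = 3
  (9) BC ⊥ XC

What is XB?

From the given relations: XQ = 2/3·AQ = 2/3·5 ≈ 3.33.
Step 1: By the law of cosines on triangle CQX: CX² = 3² + 3.33² − 2·3·3.33·cos(120°) = 30.11, so CX ≈ 5.49.
Step 2: By the law of cosines on triangle XCB: XB² = 5.49² + 3² − 2·5.49·3·cos(90°) = 39.11, so XB = 4/3·√22.

Therefore, the length of XB = 4/3·√22.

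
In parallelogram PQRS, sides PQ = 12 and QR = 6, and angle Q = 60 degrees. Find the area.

Area = 12 * 6 * sin(60°) = 72 * sqrt(3)/2 = 36*sqrt(3)

36*sqrt(3)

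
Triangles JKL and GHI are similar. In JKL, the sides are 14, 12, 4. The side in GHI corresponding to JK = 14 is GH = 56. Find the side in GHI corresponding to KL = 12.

k = 56/14 = 4. HI = 4 * 12 = 48.

48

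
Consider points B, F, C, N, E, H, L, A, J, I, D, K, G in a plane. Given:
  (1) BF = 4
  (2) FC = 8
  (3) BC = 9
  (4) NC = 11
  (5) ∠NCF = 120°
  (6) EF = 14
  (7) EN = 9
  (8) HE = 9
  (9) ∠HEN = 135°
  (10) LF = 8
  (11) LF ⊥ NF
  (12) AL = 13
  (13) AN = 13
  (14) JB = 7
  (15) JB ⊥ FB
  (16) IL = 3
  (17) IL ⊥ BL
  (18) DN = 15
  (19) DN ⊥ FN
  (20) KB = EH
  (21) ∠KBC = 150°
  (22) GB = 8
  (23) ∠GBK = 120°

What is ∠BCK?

From the given relations: KB = EH = 9.
Step 1: By the law of cosines on triangle CBK: CK² = 9² + 9² − 2·9·9·cos(150°) = 302.3, so CK ≈ 17.39.
Step 2: By the inverse law of cosines on triangle BCK: cos(∠BCK) = (9² + 17.39² − 9²) / (2·9·17.39) = 302.3/312.96 = 0.9659, so ∠BCK = 15°.

Therefore, the measure of angle ∠BCK = 15°.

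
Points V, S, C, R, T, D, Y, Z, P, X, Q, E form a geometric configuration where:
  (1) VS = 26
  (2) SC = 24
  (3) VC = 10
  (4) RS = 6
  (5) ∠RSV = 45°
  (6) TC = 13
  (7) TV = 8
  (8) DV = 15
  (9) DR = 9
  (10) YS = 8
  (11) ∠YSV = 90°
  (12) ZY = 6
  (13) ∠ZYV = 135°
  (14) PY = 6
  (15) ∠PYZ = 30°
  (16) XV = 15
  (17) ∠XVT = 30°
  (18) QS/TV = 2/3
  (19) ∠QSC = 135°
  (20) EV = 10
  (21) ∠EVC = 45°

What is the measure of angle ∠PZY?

Step 1: By the law of cosines on triangle ZYP: ZP² = 6² + 6² − 2·6·6·cos(30°) = 9.65, so ZP ≈ 3.11.
Step 2: By the inverse law of cosines on triangle PZY: cos(∠PZY) = (3.11² + 6² − 6²) / (2·3.11·6) = 9.65/37.27 = 0.2588, so ∠PZY = 75°.

Therefore, the measure of angle ∠PZY = 75°.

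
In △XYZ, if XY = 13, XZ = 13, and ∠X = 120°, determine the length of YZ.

Law of cosines: YZ^2 = 13^2 + 13^2 - 2(13)(13)cos(120°) = 507, so YZ = 13*sqrt(3).

13*sqrt(3)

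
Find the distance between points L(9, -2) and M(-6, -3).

d = sqrt((-15)^2 + (-1)^2) = sqrt(226)

sqrt(226)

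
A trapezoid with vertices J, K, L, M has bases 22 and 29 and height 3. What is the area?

Area = (22 + 29) * 3 / 2 = 153 / 2 = 153/2

153/2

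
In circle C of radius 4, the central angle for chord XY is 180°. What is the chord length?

Chord = 2(4) sin(90°) = 8

8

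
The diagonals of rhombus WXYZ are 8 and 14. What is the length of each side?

In a rhombus, the diagonals bisect each other perpendicularly, creating four congruent right triangles.
Each triangle has legs 4 (half of 8) and 7 (half of 14).
The hypotenuse of each right triangle is a side of the rhombus:
side = sqrt(4^2 + 7^2) = sqrt(65)

sqrt(65)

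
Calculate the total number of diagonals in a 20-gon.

The number of diagonals in an n-gon is n(n - 3)/2.
For n = 20: 20(20 - 3)/2 = 20 × 17 / 2 = 170.

170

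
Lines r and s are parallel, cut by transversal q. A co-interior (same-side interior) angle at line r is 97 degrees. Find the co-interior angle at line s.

Co-interior angles sum to 180: 180 - 97 = 83 degrees.

83 degrees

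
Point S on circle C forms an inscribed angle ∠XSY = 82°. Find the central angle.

The inscribed angle theorem states that a central angle is always twice any inscribed angle that subtends the same arc.
Since the inscribed angle is 82°, the central angle = 2 × 82° = 164°.

164°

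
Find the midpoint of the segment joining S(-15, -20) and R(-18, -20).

M = ((x₁ + x₂)/2, (y₁ + y₂)/2)
= ((-15 + -18)/2, (-20 + -20)/2)
= (-33/2, -40/2) = (-33/2, -20)

(-33/2, -20)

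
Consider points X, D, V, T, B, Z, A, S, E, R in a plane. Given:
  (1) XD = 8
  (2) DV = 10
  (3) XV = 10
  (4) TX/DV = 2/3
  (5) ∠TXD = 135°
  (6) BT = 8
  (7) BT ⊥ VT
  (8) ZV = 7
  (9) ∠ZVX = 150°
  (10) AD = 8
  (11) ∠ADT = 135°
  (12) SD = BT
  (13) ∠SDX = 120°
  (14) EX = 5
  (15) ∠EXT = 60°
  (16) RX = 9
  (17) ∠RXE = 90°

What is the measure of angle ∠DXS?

From the given relations: SD = BT = 8.
Step 1: By the law of cosines on triangle XDS: XS² = 8² + 8² − 2·8·8·cos(120°) = 192, so XS = 8·√3.
Step 2: By the inverse law of cosines on triangle DXS: cos(∠DXS) = (8² + (8·√3)² − 8²) / (2·8·8·√3) = 192/221.7 = 0.866, so ∠DXS = 30°.

Therefore, the measure of angle ∠DXS = 30°.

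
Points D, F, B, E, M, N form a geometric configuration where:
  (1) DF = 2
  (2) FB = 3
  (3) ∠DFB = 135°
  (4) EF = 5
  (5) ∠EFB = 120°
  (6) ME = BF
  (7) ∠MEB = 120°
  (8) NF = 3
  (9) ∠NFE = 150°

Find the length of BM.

From the given relations: ME = BF = 3.
Step 1: By the law of cosines on triangle BFE: BE² = 3² + 5² − 2·3·5·cos(120°) = 49, so BE = 7.
Step 2: By the law of cosines on triangle BEM: BM² = 7² + 3² − 2·7·3·cos(120°) = 79, so BM = √79.

Therefore, the length of BM = √79.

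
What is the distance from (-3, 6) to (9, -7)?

The horizontal distance is |9 - -3| = 12 and the vertical distance is |-7 - 6| = 13.
By the Pythagorean theorem, d = sqrt(12^2 + 13^2) = sqrt(313).

sqrt(313)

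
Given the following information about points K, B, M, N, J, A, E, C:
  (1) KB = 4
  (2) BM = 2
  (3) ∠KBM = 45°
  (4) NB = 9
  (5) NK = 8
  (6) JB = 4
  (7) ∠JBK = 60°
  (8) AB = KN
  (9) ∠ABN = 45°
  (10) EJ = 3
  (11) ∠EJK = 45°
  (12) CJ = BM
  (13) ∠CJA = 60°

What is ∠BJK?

Step 1: By the law of cosines on triangle JBK: JK² = 4² + 4² − 2·4·4·cos(60°) = 16, so JK = 4.
Step 2: By the inverse law of cosines on triangle BJK: cos(∠BJK) = (4² + 4² − 4²) / (2·4·4) = 16/32 = 0.5, so ∠BJK = 60°.

Therefore, the measure of angle ∠BJK = 60°.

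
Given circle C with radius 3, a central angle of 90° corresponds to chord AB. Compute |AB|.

Chord = 2(3) sin(45°) = 3*sqrt(2)

3*sqrt(2)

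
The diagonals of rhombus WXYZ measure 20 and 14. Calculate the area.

Area = (20 * 14) / 2 = 280 / 2 = 140

140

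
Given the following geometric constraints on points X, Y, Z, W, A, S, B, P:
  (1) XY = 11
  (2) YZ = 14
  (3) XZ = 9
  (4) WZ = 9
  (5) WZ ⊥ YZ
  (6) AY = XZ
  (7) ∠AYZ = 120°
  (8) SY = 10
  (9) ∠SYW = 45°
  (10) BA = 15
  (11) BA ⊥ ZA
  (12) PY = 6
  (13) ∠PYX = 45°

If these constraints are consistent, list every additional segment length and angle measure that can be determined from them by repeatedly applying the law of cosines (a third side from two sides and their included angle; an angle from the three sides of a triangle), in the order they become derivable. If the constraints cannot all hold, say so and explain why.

The constraints are consistent. Derivable facts, in order:
After 1 step:
- XP ≈ 7.98
- YW ≈ 16.64
- ZA ≈ 20.07
- ∠XYZ = 39.98°
- ∠XZY = 51.75°
- ∠YXZ = 88.26°
After 2 steps:
- WS ≈ 11.9
- ZB = 2·√157
- ∠AZY = 22.85°
- ∠PXY = 32.12°
- ∠WYZ = 32.74°
- ∠XPY = 102.88°
- ∠YAZ = 37.15°
- ∠YWZ = 57.26°
After 3 steps:
- ∠ABZ = 53.23°
- ∠AZB = 36.77°
- ∠SWY = 36.45°
- ∠WSY = 98.55°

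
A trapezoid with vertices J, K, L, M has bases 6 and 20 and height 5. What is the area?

A trapezoid's area equals the midsegment times the height.
The midsegment is (6 + 20) / 2 = 13.
Area = 13 * 5 = 65.

65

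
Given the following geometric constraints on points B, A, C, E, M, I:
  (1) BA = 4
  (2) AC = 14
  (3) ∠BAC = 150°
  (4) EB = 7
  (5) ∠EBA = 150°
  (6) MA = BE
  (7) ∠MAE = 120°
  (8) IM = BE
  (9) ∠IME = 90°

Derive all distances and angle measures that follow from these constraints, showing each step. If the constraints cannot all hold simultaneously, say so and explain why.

The constraints are consistent.

From the given relations:
  MA = BE = 7
  IM = BE = 7

Step 1: From BA = 4, AC = 14, and ∠BAC = 150°, by the law of cosines:
  BC² = BA² + AC² - 2·BA·AC·cos(150°) = 16 + 196 + 96.99 = 309
  BC ≈ 17.58

Step 2: From AB = 4, BE = 7, and ∠ABE = 150°, by the law of cosines:
  AE² = AB² + BE² - 2·AB·BE·cos(150°) = 16 + 49 + 48.5 = 113.5
  AE ≈ 10.65

Step 3: From EA = 10.65, AM = 7, and ∠EAM = 120°, by the law of cosines:
  EM² = EA² + AM² - 2·EA·AM·cos(120°) = 113.5 + 49 + 74.57 = 237.1
  EM ≈ 15.4

Step 4: From BA = 4, BC = 17.58, AC = 14, by the inverse law of cosines:
  cos(∠ABC) = (BA² + BC² - AC²) / (2·BA·BC)
  ∠ABC = 23.47°

Step 5: From AB = 4, AE = 10.65, BE = 7, by the inverse law of cosines:
  cos(∠BAE) = (AB² + AE² - BE²) / (2·AB·AE)
  ∠BAE = 19.18°

Step 6: From CA = 14, CB = 17.58, AB = 4, by the inverse law of cosines:
  cos(∠ACB) = (CA² + CB² - AB²) / (2·CA·CB)
  ∠ACB = 6.53°

Step 7: From EA = 10.65, EB = 7, AB = 4, by the inverse law of cosines:
  cos(∠AEB) = (EA² + EB² - AB²) / (2·EA·EB)
  ∠AEB = 10.82°

Step 8: From EM = 15.4, MI = 7, and ∠EMI = 90°, by the law of cosines:
  EI² = EM² + MI² - 2·EM·MI·cos(90°) = 237.1 + 49 - 0 = 286.1
  EI ≈ 16.91

Step 9: From EA = 10.65, EM = 15.4, AM = 7, by the inverse law of cosines:
  cos(∠AEM) = (EA² + EM² - AM²) / (2·EA·EM)
  ∠AEM = 23.19°

Step 10: From MA = 7, ME = 15.4, AE = 10.65, by the inverse law of cosines:
  cos(∠AME) = (MA² + ME² - AE²) / (2·MA·ME)
  ∠AME = 36.81°

Step 11: From EI = 16.91, EM = 15.4, IM = 7, by the inverse law of cosines:
  cos(∠IEM) = (EI² + EM² - IM²) / (2·EI·EM)
  ∠IEM = 24.45°

Step 12: From IE = 16.91, IM = 7, EM = 15.4, by the inverse law of cosines:
  cos(∠EIM) = (IE² + IM² - EM²) / (2·IE·IM)
  ∠EIM = 65.55°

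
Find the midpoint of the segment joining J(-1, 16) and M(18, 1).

The midpoint is the point halfway along the segment.
Move half the horizontal distance: -1 + (18 - -1)/2 = -1 + 19/2 = 17/2
Move half the vertical distance: 16 + (1 - 16)/2 = 16 + -15/2 = 17/2
Midpoint = (17/2, 17/2)

(17/2, 17/2)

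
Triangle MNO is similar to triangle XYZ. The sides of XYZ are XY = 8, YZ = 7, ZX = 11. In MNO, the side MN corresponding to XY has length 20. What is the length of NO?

k = 20/8 = 5/2. NO = 5/2 * 7 = 35/2.

35/2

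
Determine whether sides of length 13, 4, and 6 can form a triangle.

The longest side is 13. The other two sides sum to 4 + 6 = 10.
Since 10 ≤ 13, the two shorter sides cannot reach around to close the triangle.

No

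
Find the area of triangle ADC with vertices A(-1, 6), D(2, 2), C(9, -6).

Shoelace: Area = (1/2)|-1(2--6) + 2(-6-6) + 9(6-2)| = (1/2)(4) = 2

2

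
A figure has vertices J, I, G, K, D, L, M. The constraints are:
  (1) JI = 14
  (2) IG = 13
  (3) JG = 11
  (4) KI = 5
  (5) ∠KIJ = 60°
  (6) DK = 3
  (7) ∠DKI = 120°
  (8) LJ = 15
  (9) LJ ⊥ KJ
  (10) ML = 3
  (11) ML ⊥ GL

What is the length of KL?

Step 1: By the law of cosines on triangle JIK: JK² = 14² + 5² − 2·14·5·cos(60°) = 151, so JK = √151.
Step 2: By the law of cosines on triangle KJL: KL² = √151² + 15² − 2·√151·15·cos(90°) = 376, so KL = 2·√94.

Therefore, the length of KL = 2·√94.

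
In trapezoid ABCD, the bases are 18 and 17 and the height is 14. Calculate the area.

Area of a trapezoid = (base1 + base2) * height / 2
Area = (18 + 17) * 14 / 2
Area = 35 * 14 / 2
Area = 490 / 2
Area = 245

245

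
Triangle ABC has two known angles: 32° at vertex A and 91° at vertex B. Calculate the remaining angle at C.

By the triangle angle sum property, the three interior angles of any triangle add up to 180°.
We know angle A = 32° and angle B = 91°, so their sum is 123°.
Therefore angle C = 180° - 123° = 57°.

57 degrees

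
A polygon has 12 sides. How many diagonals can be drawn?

The number of diagonals in an n-gon is n(n - 3)/2.
For n = 12: 12(12 - 3)/2 = 12 × 9 / 2 = 54.

54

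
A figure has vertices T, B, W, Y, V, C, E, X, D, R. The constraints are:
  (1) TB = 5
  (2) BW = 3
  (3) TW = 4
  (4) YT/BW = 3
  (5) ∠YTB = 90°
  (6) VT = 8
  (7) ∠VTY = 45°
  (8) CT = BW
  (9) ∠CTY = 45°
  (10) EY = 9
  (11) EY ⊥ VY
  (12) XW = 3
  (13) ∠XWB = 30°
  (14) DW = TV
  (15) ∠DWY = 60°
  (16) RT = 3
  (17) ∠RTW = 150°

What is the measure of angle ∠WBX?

Step 1: By the law of cosines on triangle BWX: BX² = 3² + 3² − 2·3·3·cos(30°) = 2.41, so BX ≈ 1.55.
Step 2: By the inverse law of cosines on triangle WBX: cos(∠WBX) = (3² + 1.55² − 3²) / (2·3·1.55) = 2.41/9.32 = 0.2588, so ∠WBX = 75°.

Therefore, the measure of angle ∠WBX = 75°.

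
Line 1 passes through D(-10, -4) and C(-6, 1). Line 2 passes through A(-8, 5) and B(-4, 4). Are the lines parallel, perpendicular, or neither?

Slope of line 1: m1 = (1 - -4)/(-6 - -10) = 5/4 = 5/4
Slope of line 2: m2 = (4 - 5)/(-4 - -8) = -1/4 = -1/4
m1 != m2 and m1*m2 = -5/16 != -1. Neither.

Neither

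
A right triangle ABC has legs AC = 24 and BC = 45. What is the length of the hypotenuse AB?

By the Pythagorean theorem: AB^2 = AC^2 + BC^2
AB^2 = 24^2 + 45^2 = 576 + 2025 = 2601
AB = sqrt(2601) = 51

51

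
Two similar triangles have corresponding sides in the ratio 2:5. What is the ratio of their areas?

Area ratio = (side ratio)^2 = (2/5)^2 = 4:25.

4:25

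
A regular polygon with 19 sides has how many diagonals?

The number of diagonals in an n-gon is n(n - 3)/2.
For n = 19: 19(19 - 3)/2 = 19 × 16 / 2 = 152.

152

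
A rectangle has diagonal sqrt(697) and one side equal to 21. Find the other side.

Using the Pythagorean theorem: d^2 = a^2 + b^2
b^2 = d^2 - a^2
b^2 = 697 - 441
b^2 = 256
b = sqrt(256) = 16

16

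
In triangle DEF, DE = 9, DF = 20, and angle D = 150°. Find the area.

Area = (1/2) * DE * DF * sin(D)
Area = (1/2) * 9 * 20 * sin(150°)
Area = (1/2) * 9 * 20 * 1/2
Area = 45

45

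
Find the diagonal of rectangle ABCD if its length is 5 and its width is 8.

d = sqrt(5^2 + 8^2) = sqrt(89)

sqrt(89)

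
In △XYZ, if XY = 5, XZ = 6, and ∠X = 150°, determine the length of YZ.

Law of cosines: YZ^2 = 5^2 + 6^2 - 2(5)(6)cos(150°) = 30*sqrt(3) + 61, so YZ = sqrt(30*sqrt(3) + 61).

sqrt(30*sqrt(3) + 61)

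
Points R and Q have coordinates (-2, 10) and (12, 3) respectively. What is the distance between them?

d = sqrt((12 - -2)^2 + (3 - 10)^2)
d = sqrt(14^2 + -7^2)
d = sqrt(196 + 49)
d = sqrt(245) = 7*sqrt(5)

7*sqrt(5)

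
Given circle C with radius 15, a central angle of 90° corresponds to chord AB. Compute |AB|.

Chord = 2(15) sin(45°) = 15*sqrt(2)

15*sqrt(2)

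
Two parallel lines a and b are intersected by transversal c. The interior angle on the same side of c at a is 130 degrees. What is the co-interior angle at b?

Co-interior (same-side interior) angles are between the parallel lines on the same side of the transversal.
Unlike corresponding or alternate interior angles, they are supplementary rather than equal.
So the angle = 180 - 130 = 50 degrees.

50 degrees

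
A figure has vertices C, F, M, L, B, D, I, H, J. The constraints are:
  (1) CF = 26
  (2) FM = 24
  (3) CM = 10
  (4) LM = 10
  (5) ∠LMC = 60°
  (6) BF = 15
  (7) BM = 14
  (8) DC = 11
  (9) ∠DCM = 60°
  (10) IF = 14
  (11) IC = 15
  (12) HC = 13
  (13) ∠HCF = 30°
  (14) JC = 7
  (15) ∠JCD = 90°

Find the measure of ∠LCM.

Step 1: By the law of cosines on triangle CML: CL² = 10² + 10² − 2·10·10·cos(60°) = 100, so CL = 10.
Step 2: By the inverse law of cosines on triangle LCM: cos(∠LCM) = (10² + 10² − 10²) / (2·10·10) = 100/200 = 0.5, so ∠LCM = 60°.

Therefore, the measure of angle ∠LCM = 60°.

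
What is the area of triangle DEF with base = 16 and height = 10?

A triangle's area is half the area of a rectangle with the same base and height.
Area = (1/2) * 16 * 10 = 80.

80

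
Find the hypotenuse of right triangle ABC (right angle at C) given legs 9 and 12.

AB = sqrt(9^2 + 12^2) = sqrt(225) = 15

15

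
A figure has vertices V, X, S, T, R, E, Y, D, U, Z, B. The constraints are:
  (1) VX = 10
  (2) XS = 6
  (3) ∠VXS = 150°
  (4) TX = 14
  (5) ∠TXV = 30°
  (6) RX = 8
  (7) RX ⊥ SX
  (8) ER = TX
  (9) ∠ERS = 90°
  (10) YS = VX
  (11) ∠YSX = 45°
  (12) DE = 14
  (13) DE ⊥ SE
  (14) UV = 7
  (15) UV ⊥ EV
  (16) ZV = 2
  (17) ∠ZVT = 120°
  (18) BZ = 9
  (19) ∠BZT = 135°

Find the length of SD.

From the given relations: ER = TX = 14.
Step 1: By the law of cosines on triangle SXR: SR² = 6² + 8² − 2·6·8·cos(90°) = 100, so SR = 10.
Step 2: By the law of cosines on triangle ERS: ES² = 14² + 10² − 2·14·10·cos(90°) = 296, so ES = 2·√74.
Step 3: By the law of cosines on triangle SED: SD² = (2·√74)² + 14² − 2·2·√74·14·cos(90°) = 492, so SD = 2·√123.

Therefore, the length of SD = 2·√123.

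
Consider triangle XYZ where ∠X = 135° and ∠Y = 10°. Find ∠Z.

By the triangle angle sum property, the three interior angles of any triangle add up to 180°.
We know angle X = 135° and angle Y = 10°, so their sum is 145°.
Therefore angle Z = 180° - 145° = 35°.

35 degrees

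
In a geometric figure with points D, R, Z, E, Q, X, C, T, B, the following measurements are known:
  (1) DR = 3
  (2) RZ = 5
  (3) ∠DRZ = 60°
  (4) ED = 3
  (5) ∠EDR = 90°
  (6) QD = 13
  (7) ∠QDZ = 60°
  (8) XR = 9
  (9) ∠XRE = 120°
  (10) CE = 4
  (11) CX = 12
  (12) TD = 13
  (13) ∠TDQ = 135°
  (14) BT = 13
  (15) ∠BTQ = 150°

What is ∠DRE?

Step 1: By the law of cosines on triangle RDE: RE² = 3² + 3² − 2·3·3·cos(90°) = 18, so RE = 3·√2.
Step 2: By the inverse law of cosines on triangle DRE: cos(∠DRE) = (3² + (3·√2)² − 3²) / (2·3·3·√2) = 18/25.46 = 0.7071, so ∠DRE = 45°.

Therefore, the measure of angle ∠DRE = 45°.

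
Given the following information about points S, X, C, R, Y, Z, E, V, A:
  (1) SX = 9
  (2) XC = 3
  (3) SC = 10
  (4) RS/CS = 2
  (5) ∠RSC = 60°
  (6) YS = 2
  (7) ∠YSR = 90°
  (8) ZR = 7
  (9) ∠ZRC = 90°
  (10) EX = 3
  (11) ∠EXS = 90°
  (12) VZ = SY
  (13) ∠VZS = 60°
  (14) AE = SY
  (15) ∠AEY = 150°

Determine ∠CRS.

From the given relations: RS = 2·CS = 2·10 = 20.
Step 1: By the law of cosines on triangle RSC: RC² = 20² + 10² − 2·20·10·cos(60°) = 300, so RC = 10·√3.
Step 2: By the inverse law of cosines on triangle CRS: cos(∠CRS) = ((10·√3)² + 20² − 10²) / (2·10·√3·20) = 600/692.82 = 0.866, so ∠CRS = 30°.

Therefore, the measure of angle ∠CRS = 30°.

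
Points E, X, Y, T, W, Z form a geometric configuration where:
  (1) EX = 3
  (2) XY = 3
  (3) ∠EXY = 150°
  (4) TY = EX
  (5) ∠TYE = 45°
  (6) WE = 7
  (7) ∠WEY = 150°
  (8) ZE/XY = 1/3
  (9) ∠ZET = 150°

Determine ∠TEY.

From the given relations: TY = EX = 3.
Step 1: By the law of cosines on triangle EXY: EY² = 3² + 3² − 2·3·3·cos(150°) = 33.59, so EY ≈ 5.8.
Step 2: By the law of cosines on triangle EYT: ET² = 5.8² + 3² − 2·5.8·3·cos(45°) = 18, so ET = 3·√2.
Step 3: By the inverse law of cosines on triangle TEY: cos(∠TEY) = ((3·√2)² + 5.8² − 3²) / (2·3·√2·5.8) = 42.59/49.18 = 0.866, so ∠TEY = 30°.

Therefore, the measure of angle ∠TEY = 30°.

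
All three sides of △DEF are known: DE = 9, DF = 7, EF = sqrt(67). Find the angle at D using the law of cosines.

cos(D) = (9² + 7² - (sqrt(67))²) / (2 × 9 × 7) = 1/2, so D = arccos(1/2) = 60°.

60°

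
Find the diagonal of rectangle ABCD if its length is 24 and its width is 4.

d = sqrt(24^2 + 4^2) = sqrt(592) = 4*sqrt(37)

4*sqrt(37)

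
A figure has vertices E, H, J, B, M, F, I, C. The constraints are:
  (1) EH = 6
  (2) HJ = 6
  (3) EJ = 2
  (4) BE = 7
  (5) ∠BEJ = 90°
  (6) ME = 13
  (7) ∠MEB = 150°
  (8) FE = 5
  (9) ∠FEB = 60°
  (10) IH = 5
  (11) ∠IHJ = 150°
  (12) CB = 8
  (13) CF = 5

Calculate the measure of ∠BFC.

Step 1: By the law of cosines on triangle FEB: FB² = 5² + 7² − 2·5·7·cos(60°) = 39, so FB = √39.
Step 2: By the inverse law of cosines on triangle BFC: cos(∠BFC) = (√39² + 5² − 8²) / (2·√39·5) = 0/62.45 = 0, so ∠BFC = 90°.

Therefore, the measure of angle ∠BFC = 90°.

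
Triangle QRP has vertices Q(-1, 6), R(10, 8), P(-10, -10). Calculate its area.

Using the Shoelace formula for a triangle:
Area = (1/2)|x0(y1 - y2) + x1(y2 - y0) + x2(y0 - y1)|
Area = (1/2)|-1(8 - -10) + 10(-10 - 6) + -10(6 - 8)|
Area = (1/2)|-18 + -160 + 20|
Area = (1/2)|-158|
Area = (1/2)(158)
Area = 79

79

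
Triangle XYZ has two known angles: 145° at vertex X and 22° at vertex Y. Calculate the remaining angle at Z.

The interior angles sum to 180°: angle Z = 180 - 145 - 22 = 13°.
The triangle is obtuse (angles 145°, 22°, 13°).

13 degrees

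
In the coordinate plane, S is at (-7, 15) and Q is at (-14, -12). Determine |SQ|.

The horizontal distance is |-14 - -7| = 7 and the vertical distance is |-12 - 15| = 27.
By the Pythagorean theorem, d = sqrt(7^2 + 27^2) = sqrt(778).

sqrt(778)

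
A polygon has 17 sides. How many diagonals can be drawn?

The number of diagonals in an n-gon is n(n - 3)/2.
For n = 17: 17(17 - 3)/2 = 17 × 14 / 2 = 119.

119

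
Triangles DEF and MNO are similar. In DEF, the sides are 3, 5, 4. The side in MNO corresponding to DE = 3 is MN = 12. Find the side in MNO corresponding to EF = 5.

Similar triangles have proportional sides. Setting up the proportion:
MN / DE = NO / EF
12 / 3 = NO / 5
NO = 5 * 12 / 3 = 20.

20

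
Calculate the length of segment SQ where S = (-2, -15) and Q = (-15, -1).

d = sqrt((-13)^2 + (14)^2) = sqrt(365)

sqrt(365)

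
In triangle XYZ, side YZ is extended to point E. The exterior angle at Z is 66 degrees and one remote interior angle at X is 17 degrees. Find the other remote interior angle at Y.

By the exterior angle theorem: exterior angle = sum of remote interior angles.
66 = 17 + angle Y
angle Y = 66 - 17 = 49 degrees

49 degrees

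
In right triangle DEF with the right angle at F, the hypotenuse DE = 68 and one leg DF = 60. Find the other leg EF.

By the Pythagorean theorem: EF^2 = DE^2 - DF^2
EF^2 = 68^2 - 60^2 = 4624 - 3600 = 1024
EF = sqrt(1024) = 32

32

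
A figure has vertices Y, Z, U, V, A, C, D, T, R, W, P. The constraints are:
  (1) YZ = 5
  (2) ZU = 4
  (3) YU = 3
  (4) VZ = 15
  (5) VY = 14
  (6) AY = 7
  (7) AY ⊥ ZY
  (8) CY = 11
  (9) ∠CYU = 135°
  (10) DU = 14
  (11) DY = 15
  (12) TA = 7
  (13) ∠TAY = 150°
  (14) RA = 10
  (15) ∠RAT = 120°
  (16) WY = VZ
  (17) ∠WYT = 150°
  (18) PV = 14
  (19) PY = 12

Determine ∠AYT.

Step 1: By the law of cosines on triangle YAT: YT² = 7² + 7² − 2·7·7·cos(150°) = 182.87, so YT ≈ 13.52.
Step 2: By the inverse law of cosines on triangle AYT: cos(∠AYT) = (7² + 13.52² − 7²) / (2·7·13.52) = 182.87/189.32 = 0.9659, so ∠AYT = 15°.

Therefore, the measure of angle ∠AYT = 15°.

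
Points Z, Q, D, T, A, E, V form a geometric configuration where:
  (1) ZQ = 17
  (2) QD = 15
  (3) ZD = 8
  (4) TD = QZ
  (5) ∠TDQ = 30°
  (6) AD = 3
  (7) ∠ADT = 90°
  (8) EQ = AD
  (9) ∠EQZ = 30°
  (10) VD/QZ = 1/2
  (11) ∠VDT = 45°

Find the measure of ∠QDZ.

Step 1: By the inverse law of cosines on triangle QDZ: cos(∠QDZ) = (15² + 8² − 17²) / (2·15·8) = 0/240 = 0, so ∠QDZ = 90°.

Therefore, the measure of angle ∠QDZ = 90°.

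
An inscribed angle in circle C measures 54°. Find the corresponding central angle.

Central angle = 2 × 54° = 108° (inscribed angle theorem).

108°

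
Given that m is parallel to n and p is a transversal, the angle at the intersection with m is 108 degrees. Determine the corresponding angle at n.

When a transversal crosses parallel lines, angles in the same position at each intersection are called corresponding angles.
These are always equal, so the answer is 108 degrees.

108 degrees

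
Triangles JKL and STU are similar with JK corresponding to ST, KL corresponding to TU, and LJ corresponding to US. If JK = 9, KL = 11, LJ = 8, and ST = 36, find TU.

k = 36/9 = 4. TU = 4 * 11 = 44.

44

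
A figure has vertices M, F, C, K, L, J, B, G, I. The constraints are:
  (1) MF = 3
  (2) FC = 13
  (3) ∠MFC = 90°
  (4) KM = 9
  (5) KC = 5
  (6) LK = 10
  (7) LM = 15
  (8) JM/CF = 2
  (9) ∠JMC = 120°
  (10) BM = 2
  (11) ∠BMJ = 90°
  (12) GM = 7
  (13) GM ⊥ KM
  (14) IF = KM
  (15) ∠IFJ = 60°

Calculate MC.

Step 1: By the law of cosines on triangle MFC: MC² = 3² + 13² − 2·3·13·cos(90°) = 178, so MC = √178.

Therefore, the length of MC = √178.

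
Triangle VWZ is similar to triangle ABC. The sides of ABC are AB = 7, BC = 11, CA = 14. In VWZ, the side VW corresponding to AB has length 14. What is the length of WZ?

Since the triangles are similar, the ratio of corresponding sides is constant.
Scale factor k = VW / AB = 14 / 7 = 2
WZ = k * BC = 2 * 11 = 22

22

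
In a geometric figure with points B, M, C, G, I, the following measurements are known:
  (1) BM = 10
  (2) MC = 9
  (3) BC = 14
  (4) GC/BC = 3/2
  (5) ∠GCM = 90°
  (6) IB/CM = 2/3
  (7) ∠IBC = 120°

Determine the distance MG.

From the given relations: GC = 3/2·BC = 3/2·14 = 21.
Step 1: By the law of cosines on triangle MCG: MG² = 9² + 21² − 2·9·21·cos(90°) = 522, so MG = 3·√58.

Therefore, the length of MG = 3·√58.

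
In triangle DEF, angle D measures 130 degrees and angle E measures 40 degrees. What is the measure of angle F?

By the triangle angle sum property, the three interior angles of any triangle add up to 180°.
We know angle D = 130° and angle E = 40°, so their sum is 170°.
Therefore angle F = 180° - 170° = 10°.

10 degrees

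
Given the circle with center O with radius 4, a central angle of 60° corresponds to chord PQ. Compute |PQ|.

Chord length = 2r sin(θ/2)
= 2 × 4 × sin(60°/2)
= 2 × 4 × sin(30°)
= 4

4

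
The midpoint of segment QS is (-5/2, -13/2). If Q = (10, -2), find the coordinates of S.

Using the midpoint formula: M = ((x1 + x2)/2, (y1 + y2)/2)
We know M = (-5/2, -13/2) and Q = (10, -2)
For x: -5/2 = (10 + x2)/2, so x2 = 2*-5/2 - 10 = -15
For y: -13/2 = (-2 + y2)/2, so y2 = 2*-13/2 - -2 = -11
S = (-15, -11)

(-15, -11)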